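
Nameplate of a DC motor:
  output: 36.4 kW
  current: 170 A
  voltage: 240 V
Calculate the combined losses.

4400 W

P_in = V·I = 240×170 = 40800 W
P_out = 36400 W
Losses = P_in − P_out = 40800 − 36400 = 4400 W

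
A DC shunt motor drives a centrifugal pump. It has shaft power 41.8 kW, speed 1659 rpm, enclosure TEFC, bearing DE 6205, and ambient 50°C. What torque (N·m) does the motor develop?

241 N·m

ω = 2π × 1659/60 = 173.7 rad/s
τ = P/ω = 41800/173.7 = 241 N·m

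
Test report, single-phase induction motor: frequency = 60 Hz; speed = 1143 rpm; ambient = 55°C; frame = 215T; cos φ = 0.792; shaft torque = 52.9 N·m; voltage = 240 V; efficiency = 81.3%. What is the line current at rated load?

ω = 2π×1143/60 = 119.7 rad/s; P_out = τω = 52.9 × 119.7 = 6332 W
P_in = P_out / η = 6332 / 0.813 = 7788 W
I = P_in / (V·cosφ) = 7788 / (240 × 0.792) = 41 A

41 A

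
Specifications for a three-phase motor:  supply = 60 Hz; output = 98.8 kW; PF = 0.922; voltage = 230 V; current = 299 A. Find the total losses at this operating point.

11 kW

P_in = √3·V·I·cosφ = 1.732×230×299×0.922 = 109819 W
P_out = 98800 W
Losses = P_in − P_out = 109819 − 98800 = 11019 W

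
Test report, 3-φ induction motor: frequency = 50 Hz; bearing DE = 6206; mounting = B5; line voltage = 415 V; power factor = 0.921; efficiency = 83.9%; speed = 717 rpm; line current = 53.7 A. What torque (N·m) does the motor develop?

397 N·m

P_in = √3·V·I·cosφ = 1.732 × 415 × 53.7 × 0.921 = 35549 W
P_out = η·P_in = 0.839 × 35549 = 29826 W
n = 717 rpm
ω = 2π×717/60 = 75.08 rad/s
τ = P_out/ω = 29826/75.08 = 397 N·m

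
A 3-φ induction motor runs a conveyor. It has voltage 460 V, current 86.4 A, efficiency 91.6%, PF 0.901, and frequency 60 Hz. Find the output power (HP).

P_in = √3·V·I·cosφ = 1.732 × 460 × 86.4 × 0.901 = 62022 W
P_out = η·P_in = 0.916 × 62022 = 56812 W
= 56812/746 = 76.2 HP

76.2 HP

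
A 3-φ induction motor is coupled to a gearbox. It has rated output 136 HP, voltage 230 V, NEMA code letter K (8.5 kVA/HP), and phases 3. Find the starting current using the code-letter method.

2900 A

S_LR = 8.5 × 136 = 1156 kVA
I_LR = S_LR/(√3·V_L) = 1156000/(1.732×230) = 2900 A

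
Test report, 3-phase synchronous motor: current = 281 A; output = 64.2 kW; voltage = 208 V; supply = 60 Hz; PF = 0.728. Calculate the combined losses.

P_in = √3·V·I·cosφ = 1.732×208×281×0.728 = 73697 W
P_out = 64200 W
Losses = P_in − P_out = 73697 − 64200 = 9497 W

9500 W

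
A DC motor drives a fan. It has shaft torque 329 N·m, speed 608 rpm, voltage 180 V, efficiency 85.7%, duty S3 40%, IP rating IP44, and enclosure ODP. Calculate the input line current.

136 A

ω = 2π×608/60 = 63.67 rad/s; P_out = τω = 329 × 63.67 = 20947 W
P_in = P_out / η = 20947 / 0.857 = 24442 W
I = P_in / V = 24442 / 180 = 136 A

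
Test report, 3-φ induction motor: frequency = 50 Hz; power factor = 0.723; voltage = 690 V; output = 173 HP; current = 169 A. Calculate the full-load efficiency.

88.4 %

P_out = 173 × 746 = 129058 W
P_in = √3·V_L·I_L·cosφ = 1.732 × 690 × 169 × 0.723 = 146023 W
η = P_out / P_in = 129058 / 146023 = 0.884 = 88.4%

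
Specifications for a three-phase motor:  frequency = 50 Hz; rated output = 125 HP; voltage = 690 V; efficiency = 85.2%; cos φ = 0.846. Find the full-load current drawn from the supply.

P_out = 125 × 746 = 93250 W
P_in = P_out / η = 93250 / 0.852 = 109448 W
I_L = P_in / (√3·V_L·cosφ) = 109448 / (1.732 × 690 × 0.846) = 108 A

108 A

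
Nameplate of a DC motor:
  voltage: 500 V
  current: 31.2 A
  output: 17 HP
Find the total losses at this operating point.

2920 W

P_in = V·I = 500×31.2 = 15600 W
P_out = 17×746 = 12682 W
Losses = P_in − P_out = 15600 − 12682 = 2918 W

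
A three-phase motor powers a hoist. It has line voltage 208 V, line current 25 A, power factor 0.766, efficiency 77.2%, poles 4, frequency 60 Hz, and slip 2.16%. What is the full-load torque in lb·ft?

P_in = √3·V·I·cosφ = 1.732 × 208 × 25 × 0.766 = 6899 W
P_out = η·P_in = 0.772 × 6899 = 5326 W
n_s = 120×60/4 = 1800 rpm; n = 1800×(1−0.0216) = 1761 rpm
ω = 2π×1761/60 = 184.4 rad/s
τ = P_out/ω = 5326/184.4 = 28.88 N·m
In lb·ft: 28.88/1.356 = 21.3 lb·ft

21.3 lb·ft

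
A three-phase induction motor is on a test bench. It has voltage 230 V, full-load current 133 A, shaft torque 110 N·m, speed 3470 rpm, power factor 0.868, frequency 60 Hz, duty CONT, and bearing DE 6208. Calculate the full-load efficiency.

86.9 %

ω = 2π × 3470/60 = 363.4 rad/s; P_out = τω = 110 × 363.4 = 39974 W
P_in = √3·V_L·I_L·cosφ = 1.732 × 230 × 133 × 0.868 = 45988 W
η = P_out / P_in = 39974 / 45988 = 0.869 = 86.9%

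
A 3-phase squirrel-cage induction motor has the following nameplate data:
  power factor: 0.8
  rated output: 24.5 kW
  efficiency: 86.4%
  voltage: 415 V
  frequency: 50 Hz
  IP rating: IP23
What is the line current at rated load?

P_out = 24.5 kW = 24500 W
P_in = P_out / η = 24500 / 0.864 = 28356 W
I_L = P_in / (√3·V_L·cosφ) = 28356 / (1.732 × 415 × 0.8) = 49.3 A

49.3 A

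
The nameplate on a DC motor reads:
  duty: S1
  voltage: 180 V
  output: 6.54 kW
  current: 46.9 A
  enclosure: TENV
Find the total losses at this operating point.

P_in = V·I = 180×46.9 = 8442 W
P_out = 6540 W
Losses = P_in − P_out = 8442 − 6540 = 1902 W

1900 W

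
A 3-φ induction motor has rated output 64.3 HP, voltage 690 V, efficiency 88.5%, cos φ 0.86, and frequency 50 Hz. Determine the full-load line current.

52.7 A

P_out = 64.3 × 746 = 47968 W
P_in = P_out / η = 47968 / 0.885 = 54201 W
I_L = P_in / (√3·V_L·cosφ) = 54201 / (1.732 × 690 × 0.86) = 52.7 A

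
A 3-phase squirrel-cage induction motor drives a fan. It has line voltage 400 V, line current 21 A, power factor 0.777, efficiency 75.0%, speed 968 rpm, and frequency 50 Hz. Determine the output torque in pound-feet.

P_in = √3·V·I·cosφ = 1.732 × 400 × 21 × 0.777 = 11304 W
P_out = η·P_in = 0.75 × 11304 = 8478 W
n = 968 rpm
ω = 2π×968/60 = 101.4 rad/s
τ = P_out/ω = 8478/101.4 = 83.61 N·m
In lb·ft: 83.61/1.356 = 61.7 lb·ft

61.7 lb·ft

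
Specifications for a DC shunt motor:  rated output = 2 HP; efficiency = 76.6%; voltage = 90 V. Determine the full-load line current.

P_out = 2 × 746 = 1492 W
P_in = P_out / η = 1492 / 0.766 = 1948 W
I = P_in / V = 1948 / 90 = 21.6 A

21.6 A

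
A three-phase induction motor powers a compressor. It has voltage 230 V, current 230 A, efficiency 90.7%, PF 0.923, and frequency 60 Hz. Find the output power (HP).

103 HP

P_in = √3·V·I·cosφ = 1.732 × 230 × 230 × 0.923 = 84568 W
P_out = η·P_in = 0.907 × 84568 = 76703 W
= 76703/746 = 103 HP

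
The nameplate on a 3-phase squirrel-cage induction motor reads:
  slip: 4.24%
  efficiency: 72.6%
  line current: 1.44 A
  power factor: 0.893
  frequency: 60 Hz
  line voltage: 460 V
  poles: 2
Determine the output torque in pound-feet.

1.52 lb·ft

P_in = √3·V·I·cosφ = 1.732 × 460 × 1.44 × 0.893 = 1025 W
P_out = η·P_in = 0.726 × 1025 = 744 W
n_s = 120×60/2 = 3600 rpm; n = 3600×(1−0.0424) = 3447 rpm
ω = 2π×3447/60 = 361 rad/s
τ = P_out/ω = 744/361 = 2.061 N·m
In lb·ft: 2.061/1.356 = 1.52 lb·ft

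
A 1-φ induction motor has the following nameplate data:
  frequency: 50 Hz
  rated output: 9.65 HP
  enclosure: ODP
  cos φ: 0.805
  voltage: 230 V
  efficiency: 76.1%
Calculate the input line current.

P_out = 9.65 × 746 = 7199 W
P_in = P_out / η = 7199 / 0.761 = 9460 W
I = P_in / (V·cosφ) = 9460 / (230 × 0.805) = 51.1 A

51.1 A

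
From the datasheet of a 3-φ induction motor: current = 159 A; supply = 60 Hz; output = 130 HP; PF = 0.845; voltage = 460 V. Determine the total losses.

10.1 kW

P_in = √3·V·I·cosφ = 1.732×460×159×0.845 = 107043 W
P_out = 130×746 = 96980 W
Losses = P_in − P_out = 107043 − 96980 = 10063 W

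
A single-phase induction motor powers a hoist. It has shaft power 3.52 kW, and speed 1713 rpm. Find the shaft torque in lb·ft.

ω = 2π × 1713/60 = 179.4 rad/s
τ = P/ω = 3520/179.4 = 19.62 N·m
In lb·ft: 19.62/1.356 = 14.5 lb·ft

14.5 lb·ft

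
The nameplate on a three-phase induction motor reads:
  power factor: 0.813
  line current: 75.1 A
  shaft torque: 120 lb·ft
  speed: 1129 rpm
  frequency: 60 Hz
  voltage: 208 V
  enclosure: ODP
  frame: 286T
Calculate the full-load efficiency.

87.4 %

τ = 120 lb·ft × 1.356 = 162.7 N·m
ω = 2π × 1129/60 = 118.2 rad/s; P_out = τω = 162.7 × 118.2 = 19231 W
P_in = √3·V_L·I_L·cosφ = 1.732 × 208 × 75.1 × 0.813 = 21996 W
η = P_out / P_in = 19231 / 21996 = 0.874 = 87.4%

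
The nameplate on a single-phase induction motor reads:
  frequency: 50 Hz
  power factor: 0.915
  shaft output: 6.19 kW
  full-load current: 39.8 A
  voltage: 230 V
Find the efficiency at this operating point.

P_out = 6.19 kW = 6190 W
P_in = V·I·cosφ = 230 × 39.8 × 0.915 = 8376 W
η = P_out / P_in = 6190 / 8376 = 0.739 = 73.9%

73.9 %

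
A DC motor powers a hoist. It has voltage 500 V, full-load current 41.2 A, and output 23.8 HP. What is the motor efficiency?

P_out = 23.8 × 746 = 17755 W
P_in = V·I = 500 × 41.2 = 20600 W
η = P_out / P_in = 17755 / 20600 = 0.862 = 86.2%

86.2 %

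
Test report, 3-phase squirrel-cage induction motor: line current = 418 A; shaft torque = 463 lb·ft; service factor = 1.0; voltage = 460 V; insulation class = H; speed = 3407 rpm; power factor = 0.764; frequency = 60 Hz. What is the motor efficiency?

88.0 %

τ = 463 lb·ft × 1.356 = 627.8 N·m
ω = 2π × 3407/60 = 356.8 rad/s; P_out = τω = 627.8 × 356.8 = 223999 W
P_in = √3·V_L·I_L·cosφ = 1.732 × 460 × 418 × 0.764 = 254434 W
η = P_out / P_in = 223999 / 254434 = 0.880 = 88.0%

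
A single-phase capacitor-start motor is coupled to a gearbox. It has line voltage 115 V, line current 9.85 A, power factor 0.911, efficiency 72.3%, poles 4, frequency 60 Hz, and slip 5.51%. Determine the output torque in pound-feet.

P_in = V·I·cosφ = 115 × 9.85 × 0.911 = 1032 W
P_out = η·P_in = 0.723 × 1032 = 746 W
n_s = 120×60/4 = 1800 rpm; n = 1800×(1−0.0551) = 1701 rpm
ω = 2π×1701/60 = 178.1 rad/s
τ = P_out/ω = 746/178.1 = 4.189 N·m
In lb·ft: 4.189/1.356 = 3.09 lb·ft

3.09 lb·ft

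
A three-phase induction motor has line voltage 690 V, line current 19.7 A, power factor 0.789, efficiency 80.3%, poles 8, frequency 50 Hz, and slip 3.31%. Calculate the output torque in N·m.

P_in = √3·V·I·cosφ = 1.732 × 690 × 19.7 × 0.789 = 18575 W
P_out = η·P_in = 0.803 × 18575 = 14916 W
n_s = 120×50/8 = 750 rpm; n = 750×(1−0.0331) = 725 rpm
ω = 2π×725/60 = 75.92 rad/s
τ = P_out/ω = 14916/75.92 = 196 N·m

196 N·m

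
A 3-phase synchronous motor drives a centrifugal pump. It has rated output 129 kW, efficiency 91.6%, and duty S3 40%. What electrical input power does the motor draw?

141 kW

P_out = 129000 W
P_in = P_out/η = 129000/0.916 = 140830 W = 141 kW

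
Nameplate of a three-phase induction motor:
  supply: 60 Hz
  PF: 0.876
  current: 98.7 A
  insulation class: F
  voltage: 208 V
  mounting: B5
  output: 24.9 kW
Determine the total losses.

P_in = √3·V·I·cosφ = 1.732×208×98.7×0.876 = 31148 W
P_out = 24900 W
Losses = P_in − P_out = 31148 − 24900 = 6248 W

6250 W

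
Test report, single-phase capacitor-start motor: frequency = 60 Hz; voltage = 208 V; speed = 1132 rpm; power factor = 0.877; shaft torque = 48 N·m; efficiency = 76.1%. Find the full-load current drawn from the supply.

ω = 2π×1132/60 = 118.5 rad/s; P_out = τω = 48 × 118.5 = 5688 W
P_in = P_out / η = 5688 / 0.761 = 7474 W
I = P_in / (V·cosφ) = 7474 / (208 × 0.877) = 41 A

41 A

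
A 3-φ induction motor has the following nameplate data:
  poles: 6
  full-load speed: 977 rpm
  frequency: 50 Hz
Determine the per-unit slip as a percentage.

n_s = 120f/p = 120×50/6 = 1000 rpm
s = (n_s − n)/n_s = (1000 − 977)/1000 = 0.0230

2.30 %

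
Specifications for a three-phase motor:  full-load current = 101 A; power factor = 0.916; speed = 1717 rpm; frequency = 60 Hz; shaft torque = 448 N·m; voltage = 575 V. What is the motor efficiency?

ω = 2π × 1717/60 = 179.8 rad/s; P_out = τω = 448 × 179.8 = 80550 W
P_in = √3·V_L·I_L·cosφ = 1.732 × 575 × 101 × 0.916 = 92137 W
η = P_out / P_in = 80550 / 92137 = 0.874 = 87.4%

87.4 %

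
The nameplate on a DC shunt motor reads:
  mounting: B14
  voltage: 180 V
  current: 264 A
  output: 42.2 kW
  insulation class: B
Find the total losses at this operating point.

P_in = V·I = 180×264 = 47520 W
P_out = 42200 W
Losses = P_in − P_out = 47520 − 42200 = 5320 W

5.32 kW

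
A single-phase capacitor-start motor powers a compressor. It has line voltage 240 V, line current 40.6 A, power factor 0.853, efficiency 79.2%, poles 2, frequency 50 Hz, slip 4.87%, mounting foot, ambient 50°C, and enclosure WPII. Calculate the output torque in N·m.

22 N·m

P_in = V·I·cosφ = 240 × 40.6 × 0.853 = 8312 W
P_out = η·P_in = 0.792 × 8312 = 6583 W
n_s = 120×50/2 = 3000 rpm; n = 3000×(1−0.0487) = 2854 rpm
ω = 2π×2854/60 = 298.9 rad/s
τ = P_out/ω = 6583/298.9 = 22 N·m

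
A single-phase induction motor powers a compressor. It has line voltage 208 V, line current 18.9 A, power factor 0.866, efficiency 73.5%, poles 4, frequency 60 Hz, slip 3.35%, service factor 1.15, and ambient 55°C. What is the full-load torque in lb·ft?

P_in = V·I·cosφ = 208 × 18.9 × 0.866 = 3404 W
P_out = η·P_in = 0.735 × 3404 = 2502 W
n_s = 120×60/4 = 1800 rpm; n = 1800×(1−0.0335) = 1740 rpm
ω = 2π×1740/60 = 182.2 rad/s
τ = P_out/ω = 2502/182.2 = 13.73 N·m
In lb·ft: 13.73/1.356 = 10.1 lb·ft

10.1 lb·ft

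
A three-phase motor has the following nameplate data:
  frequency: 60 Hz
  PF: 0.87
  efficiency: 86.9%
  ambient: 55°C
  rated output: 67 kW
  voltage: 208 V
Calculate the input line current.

P_out = 67 kW = 67000 W
P_in = P_out / η = 67000 / 0.869 = 77100 W
I_L = P_in / (√3·V_L·cosφ) = 77100 / (1.732 × 208 × 0.87) = 246 A

246 A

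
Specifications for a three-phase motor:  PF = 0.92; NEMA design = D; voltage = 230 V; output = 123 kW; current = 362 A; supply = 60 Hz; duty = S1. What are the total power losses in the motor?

9670 W

P_in = √3·V·I·cosφ = 1.732×230×362×0.92 = 132670 W
P_out = 123000 W
Losses = P_in − P_out = 132670 − 123000 = 9670 W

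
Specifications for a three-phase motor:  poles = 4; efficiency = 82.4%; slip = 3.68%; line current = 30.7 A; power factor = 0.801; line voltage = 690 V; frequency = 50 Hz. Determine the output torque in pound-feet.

118 lb·ft

P_in = √3·V·I·cosφ = 1.732 × 690 × 30.7 × 0.801 = 29388 W
P_out = η·P_in = 0.824 × 29388 = 24216 W
n_s = 120×50/4 = 1500 rpm; n = 1500×(1−0.0368) = 1445 rpm
ω = 2π×1445/60 = 151.3 rad/s
τ = P_out/ω = 24216/151.3 = 160.1 N·m
In lb·ft: 160.1/1.356 = 118 lb·ft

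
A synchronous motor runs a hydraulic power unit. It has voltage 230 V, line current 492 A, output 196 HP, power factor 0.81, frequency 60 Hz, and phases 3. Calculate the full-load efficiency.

P_out = 196 × 746 = 146216 W
P_in = √3·V_L·I_L·cosφ = 1.732 × 230 × 492 × 0.81 = 158754 W
η = P_out / P_in = 146216 / 158754 = 0.921 = 92.1%

92.1 %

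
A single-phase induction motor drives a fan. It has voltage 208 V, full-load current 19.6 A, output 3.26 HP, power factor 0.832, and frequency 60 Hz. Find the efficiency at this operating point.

P_out = 3.26 × 746 = 2432 W
P_in = V·I·cosφ = 208 × 19.6 × 0.832 = 3392 W
η = P_out / P_in = 2432 / 3392 = 0.717 = 71.7%

71.7 %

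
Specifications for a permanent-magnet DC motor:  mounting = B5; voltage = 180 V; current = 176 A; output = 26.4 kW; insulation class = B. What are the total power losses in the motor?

P_in = V·I = 180×176 = 31680 W
P_out = 26400 W
Losses = P_in − P_out = 31680 − 26400 = 5280 W

5.28 kW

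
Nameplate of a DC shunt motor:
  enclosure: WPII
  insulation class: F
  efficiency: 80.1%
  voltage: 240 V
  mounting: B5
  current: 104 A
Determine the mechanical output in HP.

26.8 HP

P_in = V·I = 240 × 104 = 24960 W
P_out = η·P_in = 0.801 × 24960 = 19993 W
= 19993/746 = 26.8 HP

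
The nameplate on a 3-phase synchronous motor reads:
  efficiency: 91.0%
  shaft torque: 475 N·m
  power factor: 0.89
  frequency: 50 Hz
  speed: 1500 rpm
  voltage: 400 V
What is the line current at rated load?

ω = 2π×1500/60 = 157.1 rad/s; P_out = τω = 475 × 157.1 = 74623 W
P_in = P_out / η = 74623 / 0.910 = 82003 W
I_L = P_in / (√3·V_L·cosφ) = 82003 / (1.732 × 400 × 0.89) = 133 A

133 A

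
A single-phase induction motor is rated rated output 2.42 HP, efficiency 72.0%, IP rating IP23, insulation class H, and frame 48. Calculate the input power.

2.51 kW

P_out = 2.42 × 746 = 1805 W
P_in = P_out/η = 1805/0.72 = 2507 W = 2.51 kW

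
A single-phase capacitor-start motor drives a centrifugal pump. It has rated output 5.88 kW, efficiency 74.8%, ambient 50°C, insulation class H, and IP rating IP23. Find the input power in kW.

P_out = 5880 W
P_in = P_out/η = 5880/0.748 = 7861 W = 7.86 kW

7.86 kW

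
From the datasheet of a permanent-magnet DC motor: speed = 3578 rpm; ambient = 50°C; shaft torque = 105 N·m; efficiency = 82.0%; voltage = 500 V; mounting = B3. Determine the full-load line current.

ω = 2π×3578/60 = 374.7 rad/s; P_out = τω = 105 × 374.7 = 39344 W
P_in = P_out / η = 39344 / 0.820 = 47980 W
I = P_in / V = 47980 / 500 = 96 A

96 A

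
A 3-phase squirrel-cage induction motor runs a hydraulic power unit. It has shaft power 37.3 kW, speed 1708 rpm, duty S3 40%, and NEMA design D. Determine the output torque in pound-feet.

ω = 2π × 1708/60 = 178.9 rad/s
τ = P/ω = 37300/178.9 = 208.5 N·m
In lb·ft: 208.5/1.356 = 154 lb·ft

154 lb·ft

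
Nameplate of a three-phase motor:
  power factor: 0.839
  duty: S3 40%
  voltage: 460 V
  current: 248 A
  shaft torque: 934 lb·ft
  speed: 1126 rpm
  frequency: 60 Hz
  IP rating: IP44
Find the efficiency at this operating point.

90.1 %

τ = 934 lb·ft × 1.356 = 1267 N·m
ω = 2π × 1126/60 = 117.9 rad/s; P_out = τω = 1267 × 117.9 = 149379 W
P_in = √3·V_L·I_L·cosφ = 1.732 × 460 × 248 × 0.839 = 165775 W
η = P_out / P_in = 149379 / 165775 = 0.901 = 90.1%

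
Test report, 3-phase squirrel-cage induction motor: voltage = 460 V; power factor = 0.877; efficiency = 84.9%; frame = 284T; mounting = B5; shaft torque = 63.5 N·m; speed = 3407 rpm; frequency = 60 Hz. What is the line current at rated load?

ω = 2π×3407/60 = 356.8 rad/s; P_out = τω = 63.5 × 356.8 = 22657 W
P_in = P_out / η = 22657 / 0.849 = 26687 W
I_L = P_in / (√3·V_L·cosφ) = 26687 / (1.732 × 460 × 0.877) = 38.2 A

38.2 A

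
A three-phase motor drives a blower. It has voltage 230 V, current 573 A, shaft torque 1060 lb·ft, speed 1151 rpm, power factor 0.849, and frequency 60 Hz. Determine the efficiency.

τ = 1060 lb·ft × 1.356 = 1437 N·m
ω = 2π × 1151/60 = 120.5 rad/s; P_out = τω = 1437 × 120.5 = 173159 W
P_in = √3·V_L·I_L·cosφ = 1.732 × 230 × 573 × 0.849 = 193793 W
η = P_out / P_in = 173159 / 193793 = 0.894 = 89.4%

89.4 %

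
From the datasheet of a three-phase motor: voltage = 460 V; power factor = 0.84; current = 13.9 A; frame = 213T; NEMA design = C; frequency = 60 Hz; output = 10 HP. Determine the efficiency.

80.2 %

P_out = 10 × 746 = 7460 W
P_in = √3·V_L·I_L·cosφ = 1.732 × 460 × 13.9 × 0.84 = 9303 W
η = P_out / P_in = 7460 / 9303 = 0.802 = 80.2%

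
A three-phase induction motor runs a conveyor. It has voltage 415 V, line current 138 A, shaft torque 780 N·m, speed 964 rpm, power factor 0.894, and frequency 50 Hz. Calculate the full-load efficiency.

ω = 2π × 964/60 = 100.9 rad/s; P_out = τω = 780 × 100.9 = 78702 W
P_in = √3·V_L·I_L·cosφ = 1.732 × 415 × 138 × 0.894 = 88677 W
η = P_out / P_in = 78702 / 88677 = 0.888 = 88.8%

88.8 %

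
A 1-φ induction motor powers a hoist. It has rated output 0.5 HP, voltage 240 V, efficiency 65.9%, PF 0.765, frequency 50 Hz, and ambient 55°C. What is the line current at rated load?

3.08 A

P_out = 0.5 × 746 = 373 W
P_in = P_out / η = 373 / 0.659 = 566 W
I = P_in / (V·cosφ) = 566 / (240 × 0.765) = 3.08 A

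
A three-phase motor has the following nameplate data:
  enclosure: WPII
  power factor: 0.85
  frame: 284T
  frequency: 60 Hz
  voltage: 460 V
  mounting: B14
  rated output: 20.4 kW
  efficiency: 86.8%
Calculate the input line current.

34.7 A

P_out = 20.4 kW = 20400 W
P_in = P_out / η = 20400 / 0.868 = 23502 W
I_L = P_in / (√3·V_L·cosφ) = 23502 / (1.732 × 460 × 0.85) = 34.7 A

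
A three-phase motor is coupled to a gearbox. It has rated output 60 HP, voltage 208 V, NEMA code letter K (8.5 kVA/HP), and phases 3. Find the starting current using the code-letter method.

1420 A

S_LR = 8.5 × 60 = 510 kVA
I_LR = S_LR/(√3·V_L) = 510000/(1.732×208) = 1420 A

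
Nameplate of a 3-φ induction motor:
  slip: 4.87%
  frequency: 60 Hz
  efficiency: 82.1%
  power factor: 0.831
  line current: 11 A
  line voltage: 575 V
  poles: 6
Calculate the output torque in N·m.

62.5 N·m

P_in = √3·V·I·cosφ = 1.732 × 575 × 11 × 0.831 = 9104 W
P_out = η·P_in = 0.821 × 9104 = 7474 W
n_s = 120×60/6 = 1200 rpm; n = 1200×(1−0.0487) = 1142 rpm
ω = 2π×1142/60 = 119.6 rad/s
τ = P_out/ω = 7474/119.6 = 62.5 N·m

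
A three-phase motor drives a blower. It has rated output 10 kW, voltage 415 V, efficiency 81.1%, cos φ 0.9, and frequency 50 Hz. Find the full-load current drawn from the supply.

P_out = 10 kW = 10000 W
P_in = P_out / η = 10000 / 0.811 = 12330 W
I_L = P_in / (√3·V_L·cosφ) = 12330 / (1.732 × 415 × 0.9) = 19.1 A

19.1 A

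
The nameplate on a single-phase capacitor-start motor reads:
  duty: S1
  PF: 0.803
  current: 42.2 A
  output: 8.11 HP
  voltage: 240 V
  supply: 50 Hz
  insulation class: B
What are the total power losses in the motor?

P_in = V·I·cosφ = 240×42.2×0.803 = 8133 W
P_out = 8.11×746 = 6050 W
Losses = P_in − P_out = 8133 − 6050 = 2083 W

2.08 kW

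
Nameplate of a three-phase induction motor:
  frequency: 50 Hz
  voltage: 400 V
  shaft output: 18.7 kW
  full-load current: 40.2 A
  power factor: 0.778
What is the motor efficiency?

86.3 %

P_out = 18.7 kW = 18700 W
P_in = √3·V_L·I_L·cosφ = 1.732 × 400 × 40.2 × 0.778 = 21668 W
η = P_out / P_in = 18700 / 21668 = 0.863 = 86.3%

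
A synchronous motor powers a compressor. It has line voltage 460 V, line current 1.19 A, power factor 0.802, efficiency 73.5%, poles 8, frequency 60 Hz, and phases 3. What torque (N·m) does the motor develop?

5.93 N·m

P_in = √3·V·I·cosφ = 1.732 × 460 × 1.19 × 0.802 = 760 W
P_out = η·P_in = 0.735 × 760 = 559 W
n = n_s = 120×60/8 = 900 rpm (synchronous)
ω = 2π×900/60 = 94.25 rad/s
τ = P_out/ω = 559/94.25 = 5.93 N·m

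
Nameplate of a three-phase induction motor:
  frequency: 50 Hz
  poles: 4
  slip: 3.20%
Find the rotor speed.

1452 rpm

n_s = 120f/p = 120×50/4 = 1500 rpm
n = n_s(1 − s) = 1500 × (1 − 0.032) = 1452 rpm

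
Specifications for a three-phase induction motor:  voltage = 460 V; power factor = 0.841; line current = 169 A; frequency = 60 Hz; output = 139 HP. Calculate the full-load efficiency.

P_out = 139 × 746 = 103694 W
P_in = √3·V_L·I_L·cosφ = 1.732 × 460 × 169 × 0.841 = 113237 W
η = P_out / P_in = 103694 / 113237 = 0.916 = 91.6%

91.6 %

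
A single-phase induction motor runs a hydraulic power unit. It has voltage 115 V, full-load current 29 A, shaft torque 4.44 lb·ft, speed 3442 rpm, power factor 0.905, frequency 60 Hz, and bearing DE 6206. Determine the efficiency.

71.9 %

τ = 4.44 lb·ft × 1.356 = 6.021 N·m
ω = 2π × 3442/60 = 360.4 rad/s; P_out = τω = 6.021 × 360.4 = 2170 W
P_in = V·I·cosφ = 115 × 29 × 0.905 = 3018 W
η = P_out / P_in = 2170 / 3018 = 0.719 = 71.9%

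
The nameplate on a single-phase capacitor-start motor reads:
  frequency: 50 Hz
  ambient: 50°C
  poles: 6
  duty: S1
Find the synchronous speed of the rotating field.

n_s = 120f/p = 120×50/6 = 1000 rpm

1000 rpm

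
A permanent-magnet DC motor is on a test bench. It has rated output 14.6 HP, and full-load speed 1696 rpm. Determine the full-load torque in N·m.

P_out = 14.6 × 746 = 10892 W
ω = 2π × 1696/60 = 177.6 rad/s
τ = P_out/ω = 10892/177.6 = 61.3 N·m

61.3 N·m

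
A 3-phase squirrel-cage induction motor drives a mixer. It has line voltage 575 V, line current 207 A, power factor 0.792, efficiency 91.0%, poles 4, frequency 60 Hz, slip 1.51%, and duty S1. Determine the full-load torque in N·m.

800 N·m

P_in = √3·V·I·cosφ = 1.732 × 575 × 207 × 0.792 = 163272 W
P_out = η·P_in = 0.91 × 163272 = 148578 W
n_s = 120×60/4 = 1800 rpm; n = 1800×(1−0.0151) = 1773 rpm
ω = 2π×1773/60 = 185.7 rad/s
τ = P_out/ω = 148578/185.7 = 800 N·m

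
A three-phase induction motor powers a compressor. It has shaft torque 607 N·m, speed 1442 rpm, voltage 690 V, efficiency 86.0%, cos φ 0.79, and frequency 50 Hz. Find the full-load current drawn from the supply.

ω = 2π×1442/60 = 151 rad/s; P_out = τω = 607 × 151 = 91657 W
P_in = P_out / η = 91657 / 0.860 = 106578 W
I_L = P_in / (√3·V_L·cosφ) = 106578 / (1.732 × 690 × 0.79) = 113 A

113 A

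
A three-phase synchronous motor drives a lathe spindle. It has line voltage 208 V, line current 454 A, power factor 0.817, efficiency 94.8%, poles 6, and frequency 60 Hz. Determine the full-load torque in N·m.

1010 N·m

P_in = √3·V·I·cosφ = 1.732 × 208 × 454 × 0.817 = 133625 W
P_out = η·P_in = 0.948 × 133625 = 126677 W
n = n_s = 120×60/6 = 1200 rpm (synchronous)
ω = 2π×1200/60 = 125.7 rad/s
τ = P_out/ω = 126677/125.7 = 1010 N·m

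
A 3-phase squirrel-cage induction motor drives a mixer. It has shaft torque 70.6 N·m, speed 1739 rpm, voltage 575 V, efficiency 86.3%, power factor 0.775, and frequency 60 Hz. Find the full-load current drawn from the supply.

ω = 2π×1739/60 = 182.1 rad/s; P_out = τω = 70.6 × 182.1 = 12856 W
P_in = P_out / η = 12856 / 0.863 = 14897 W
I_L = P_in / (√3·V_L·cosφ) = 14897 / (1.732 × 575 × 0.775) = 19.3 A

19.3 A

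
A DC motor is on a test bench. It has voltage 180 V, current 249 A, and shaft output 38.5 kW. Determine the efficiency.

85.9 %

P_out = 38.5 kW = 38500 W
P_in = V·I = 180 × 249 = 44820 W
η = P_out / P_in = 38500 / 44820 = 0.859 = 85.9%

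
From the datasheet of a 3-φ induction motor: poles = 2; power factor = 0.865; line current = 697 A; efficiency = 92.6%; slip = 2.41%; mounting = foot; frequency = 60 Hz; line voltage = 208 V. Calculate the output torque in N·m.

P_in = √3·V·I·cosφ = 1.732 × 208 × 697 × 0.865 = 217200 W
P_out = η·P_in = 0.926 × 217200 = 201127 W
n_s = 120×60/2 = 3600 rpm; n = 3600×(1−0.0241) = 3513 rpm
ω = 2π×3513/60 = 367.9 rad/s
τ = P_out/ω = 201127/367.9 = 547 N·m

547 N·m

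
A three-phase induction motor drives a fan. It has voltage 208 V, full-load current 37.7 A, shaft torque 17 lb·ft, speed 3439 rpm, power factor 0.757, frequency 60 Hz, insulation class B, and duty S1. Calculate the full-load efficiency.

80.7 %

τ = 17 lb·ft × 1.356 = 23.05 N·m
ω = 2π × 3439/60 = 360.1 rad/s; P_out = τω = 23.05 × 360.1 = 8300 W
P_in = √3·V_L·I_L·cosφ = 1.732 × 208 × 37.7 × 0.757 = 10281 W
η = P_out / P_in = 8300 / 10281 = 0.807 = 80.7%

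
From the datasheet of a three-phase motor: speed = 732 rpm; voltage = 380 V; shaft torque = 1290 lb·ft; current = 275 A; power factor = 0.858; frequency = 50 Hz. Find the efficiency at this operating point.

86.3 %

τ = 1290 lb·ft × 1.356 = 1749 N·m
ω = 2π × 732/60 = 76.65 rad/s; P_out = τω = 1749 × 76.65 = 134061 W
P_in = √3·V_L·I_L·cosφ = 1.732 × 380 × 275 × 0.858 = 155293 W
η = P_out / P_in = 134061 / 155293 = 0.863 = 86.3%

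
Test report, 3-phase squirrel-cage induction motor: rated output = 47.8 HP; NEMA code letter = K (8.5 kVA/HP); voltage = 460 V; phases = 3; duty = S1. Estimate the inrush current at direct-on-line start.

S_LR = 8.5 × 47.8 = 406.3 kVA
I_LR = S_LR/(√3·V_L) = 406300/(1.732×460) = 510 A

510 A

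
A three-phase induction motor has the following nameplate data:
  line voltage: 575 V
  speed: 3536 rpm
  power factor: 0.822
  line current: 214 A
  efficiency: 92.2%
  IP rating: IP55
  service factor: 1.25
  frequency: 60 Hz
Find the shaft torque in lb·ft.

P_in = √3·V·I·cosφ = 1.732 × 575 × 214 × 0.822 = 175187 W
P_out = η·P_in = 0.922 × 175187 = 161522 W
n = 3536 rpm
ω = 2π×3536/60 = 370.3 rad/s
τ = P_out/ω = 161522/370.3 = 436.2 N·m
In lb·ft: 436.2/1.356 = 322 lb·ft

322 lb·ft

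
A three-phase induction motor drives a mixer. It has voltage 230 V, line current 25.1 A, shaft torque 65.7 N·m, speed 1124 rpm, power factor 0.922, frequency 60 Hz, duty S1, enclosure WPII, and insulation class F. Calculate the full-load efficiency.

ω = 2π × 1124/60 = 117.7 rad/s; P_out = τω = 65.7 × 117.7 = 7733 W
P_in = √3·V_L·I_L·cosφ = 1.732 × 230 × 25.1 × 0.922 = 9219 W
η = P_out / P_in = 7733 / 9219 = 0.839 = 83.9%

83.9 %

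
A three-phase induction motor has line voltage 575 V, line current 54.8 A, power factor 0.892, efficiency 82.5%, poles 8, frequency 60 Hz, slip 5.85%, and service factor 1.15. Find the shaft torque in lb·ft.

334 lb·ft

P_in = √3·V·I·cosφ = 1.732 × 575 × 54.8 × 0.892 = 48681 W
P_out = η·P_in = 0.825 × 48681 = 40162 W
n_s = 120×60/8 = 900 rpm; n = 900×(1−0.0585) = 847 rpm
ω = 2π×847/60 = 88.7 rad/s
τ = P_out/ω = 40162/88.7 = 452.8 N·m
In lb·ft: 452.8/1.356 = 334 lb·ft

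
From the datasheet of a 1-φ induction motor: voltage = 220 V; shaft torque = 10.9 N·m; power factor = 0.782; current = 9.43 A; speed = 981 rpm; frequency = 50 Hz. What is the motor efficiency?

69.0 %

ω = 2π × 981/60 = 102.7 rad/s; P_out = τω = 10.9 × 102.7 = 1119 W
P_in = V·I·cosφ = 220 × 9.43 × 0.782 = 1622 W
η = P_out / P_in = 1119 / 1622 = 0.690 = 69.0%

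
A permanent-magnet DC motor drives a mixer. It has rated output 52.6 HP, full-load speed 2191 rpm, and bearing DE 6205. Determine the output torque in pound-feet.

P_out = 52.6 × 746 = 39240 W
ω = 2π × 2191/60 = 229.4 rad/s
τ = P_out/ω = 39240/229.4 = 171.1 N·m
In lb·ft: 171.1/1.356 = 126 lb·ft

126 lb·ft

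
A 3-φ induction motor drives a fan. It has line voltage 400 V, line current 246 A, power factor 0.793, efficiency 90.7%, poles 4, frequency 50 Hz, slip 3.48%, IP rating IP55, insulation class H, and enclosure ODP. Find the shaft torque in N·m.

809 N·m

P_in = √3·V·I·cosφ = 1.732 × 400 × 246 × 0.793 = 135150 W
P_out = η·P_in = 0.907 × 135150 = 122581 W
n_s = 120×50/4 = 1500 rpm; n = 1500×(1−0.0348) = 1448 rpm
ω = 2π×1448/60 = 151.6 rad/s
τ = P_out/ω = 122581/151.6 = 809 N·m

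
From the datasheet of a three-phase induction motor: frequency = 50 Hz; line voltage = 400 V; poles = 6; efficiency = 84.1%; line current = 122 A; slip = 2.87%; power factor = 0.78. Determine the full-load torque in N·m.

545 N·m

P_in = √3·V·I·cosφ = 1.732 × 400 × 122 × 0.78 = 65927 W
P_out = η·P_in = 0.841 × 65927 = 55445 W
n_s = 120×50/6 = 1000 rpm; n = 1000×(1−0.0287) = 971 rpm
ω = 2π×971/60 = 101.7 rad/s
τ = P_out/ω = 55445/101.7 = 545 N·m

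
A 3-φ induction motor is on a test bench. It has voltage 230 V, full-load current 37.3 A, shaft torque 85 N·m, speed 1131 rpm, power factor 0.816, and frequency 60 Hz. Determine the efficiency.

ω = 2π × 1131/60 = 118.4 rad/s; P_out = τω = 85 × 118.4 = 10064 W
P_in = √3·V_L·I_L·cosφ = 1.732 × 230 × 37.3 × 0.816 = 12125 W
η = P_out / P_in = 10064 / 12125 = 0.830 = 83.0%

83.0 %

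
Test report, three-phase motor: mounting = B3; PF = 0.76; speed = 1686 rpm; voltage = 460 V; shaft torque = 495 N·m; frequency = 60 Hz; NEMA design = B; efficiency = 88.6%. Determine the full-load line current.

163 A

ω = 2π×1686/60 = 176.6 rad/s; P_out = τω = 495 × 176.6 = 87417 W
P_in = P_out / η = 87417 / 0.886 = 98665 W
I_L = P_in / (√3·V_L·cosφ) = 98665 / (1.732 × 460 × 0.76) = 163 A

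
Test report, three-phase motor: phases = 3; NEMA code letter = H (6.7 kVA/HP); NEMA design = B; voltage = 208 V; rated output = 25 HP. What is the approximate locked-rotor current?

465 A

S_LR = 6.7 × 25 = 167.5 kVA
I_LR = S_LR/(√3·V_L) = 167500/(1.732×208) = 465 A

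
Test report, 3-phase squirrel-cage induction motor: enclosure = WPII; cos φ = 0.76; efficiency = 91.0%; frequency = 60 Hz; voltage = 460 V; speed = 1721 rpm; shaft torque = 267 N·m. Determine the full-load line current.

ω = 2π×1721/60 = 180.2 rad/s; P_out = τω = 267 × 180.2 = 48113 W
P_in = P_out / η = 48113 / 0.910 = 52871 W
I_L = P_in / (√3·V_L·cosφ) = 52871 / (1.732 × 460 × 0.76) = 87.3 A

87.3 A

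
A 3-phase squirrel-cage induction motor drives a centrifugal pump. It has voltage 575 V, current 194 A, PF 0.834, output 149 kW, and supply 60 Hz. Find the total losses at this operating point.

12.1 kW

P_in = √3·V·I·cosφ = 1.732×575×194×0.834 = 161133 W
P_out = 149000 W
Losses = P_in − P_out = 161133 − 149000 = 12133 W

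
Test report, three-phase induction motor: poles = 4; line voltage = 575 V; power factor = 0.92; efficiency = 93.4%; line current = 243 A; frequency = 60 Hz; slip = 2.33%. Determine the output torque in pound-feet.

833 lb·ft

P_in = √3·V·I·cosφ = 1.732 × 575 × 243 × 0.92 = 222643 W
P_out = η·P_in = 0.934 × 222643 = 207949 W
n_s = 120×60/4 = 1800 rpm; n = 1800×(1−0.0233) = 1758 rpm
ω = 2π×1758/60 = 184.1 rad/s
τ = P_out/ω = 207949/184.1 = 1130 N·m
In lb·ft: 1130/1.356 = 833 lb·ft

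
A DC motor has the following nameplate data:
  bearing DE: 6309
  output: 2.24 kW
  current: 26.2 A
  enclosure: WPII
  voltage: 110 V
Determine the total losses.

642 W

P_in = V·I = 110×26.2 = 2882 W
P_out = 2240 W
Losses = P_in − P_out = 2882 − 2240 = 642 W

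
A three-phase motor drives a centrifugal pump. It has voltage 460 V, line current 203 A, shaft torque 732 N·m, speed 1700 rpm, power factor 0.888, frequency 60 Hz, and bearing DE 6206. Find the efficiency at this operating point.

ω = 2π × 1700/60 = 178 rad/s; P_out = τω = 732 × 178 = 130296 W
P_in = √3·V_L·I_L·cosφ = 1.732 × 460 × 203 × 0.888 = 143620 W
η = P_out / P_in = 130296 / 143620 = 0.907 = 90.7%

90.7 %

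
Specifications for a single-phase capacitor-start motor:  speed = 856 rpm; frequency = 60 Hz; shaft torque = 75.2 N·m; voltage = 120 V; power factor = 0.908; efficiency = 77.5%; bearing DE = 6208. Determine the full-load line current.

79.8 A

ω = 2π×856/60 = 89.64 rad/s; P_out = τω = 75.2 × 89.64 = 6741 W
P_in = P_out / η = 6741 / 0.775 = 8698 W
I = P_in / (V·cosφ) = 8698 / (120 × 0.908) = 79.8 A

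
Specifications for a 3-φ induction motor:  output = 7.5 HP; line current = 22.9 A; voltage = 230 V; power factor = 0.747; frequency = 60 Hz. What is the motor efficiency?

82.1 %

P_out = 7.5 × 746 = 5595 W
P_in = √3·V_L·I_L·cosφ = 1.732 × 230 × 22.9 × 0.747 = 6814 W
η = P_out / P_in = 5595 / 6814 = 0.821 = 82.1%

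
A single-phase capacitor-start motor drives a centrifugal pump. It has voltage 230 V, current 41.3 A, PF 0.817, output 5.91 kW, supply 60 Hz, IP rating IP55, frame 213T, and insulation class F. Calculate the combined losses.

1.85 kW

P_in = V·I·cosφ = 230×41.3×0.817 = 7761 W
P_out = 5910 W
Losses = P_in − P_out = 7761 − 5910 = 1851 W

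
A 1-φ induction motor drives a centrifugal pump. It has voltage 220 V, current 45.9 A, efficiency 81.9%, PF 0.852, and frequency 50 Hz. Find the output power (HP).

P_in = V·I·cosφ = 220 × 45.9 × 0.852 = 8603 W
P_out = η·P_in = 0.819 × 8603 = 7046 W
= 7046/746 = 9.45 HP

9.45 HP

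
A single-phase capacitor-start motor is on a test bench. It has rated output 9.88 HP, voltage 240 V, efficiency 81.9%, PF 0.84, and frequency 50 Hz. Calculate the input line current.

P_out = 9.88 × 746 = 7370 W
P_in = P_out / η = 7370 / 0.819 = 8999 W
I = P_in / (V·cosφ) = 8999 / (240 × 0.84) = 44.6 A

44.6 A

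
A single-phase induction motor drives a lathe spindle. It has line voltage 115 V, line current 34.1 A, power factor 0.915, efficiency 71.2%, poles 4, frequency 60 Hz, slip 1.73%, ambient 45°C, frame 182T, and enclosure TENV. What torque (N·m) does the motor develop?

13.8 N·m

P_in = V·I·cosφ = 115 × 34.1 × 0.915 = 3588 W
P_out = η·P_in = 0.712 × 3588 = 2555 W
n_s = 120×60/4 = 1800 rpm; n = 1800×(1−0.0173) = 1769 rpm
ω = 2π×1769/60 = 185.2 rad/s
τ = P_out/ω = 2555/185.2 = 13.8 N·m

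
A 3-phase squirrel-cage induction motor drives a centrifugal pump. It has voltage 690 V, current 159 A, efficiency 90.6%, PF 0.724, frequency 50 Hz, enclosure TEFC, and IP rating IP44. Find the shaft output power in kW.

P_in = √3·V·I·cosφ = 1.732 × 690 × 159 × 0.724 = 137573 W
P_out = η·P_in = 0.906 × 137573 = 124641 W

125 kW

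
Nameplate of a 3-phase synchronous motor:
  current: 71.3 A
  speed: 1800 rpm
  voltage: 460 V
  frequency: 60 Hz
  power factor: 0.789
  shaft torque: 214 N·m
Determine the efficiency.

90.0 %

ω = 2π × 1800/60 = 188.5 rad/s; P_out = τω = 214 × 188.5 = 40339 W
P_in = √3·V_L·I_L·cosφ = 1.732 × 460 × 71.3 × 0.789 = 44820 W
η = P_out / P_in = 40339 / 44820 = 0.900 = 90.0%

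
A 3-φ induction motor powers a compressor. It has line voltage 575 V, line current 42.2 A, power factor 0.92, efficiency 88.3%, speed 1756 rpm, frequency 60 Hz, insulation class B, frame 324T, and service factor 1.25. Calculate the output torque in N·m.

P_in = √3·V·I·cosφ = 1.732 × 575 × 42.2 × 0.92 = 38665 W
P_out = η·P_in = 0.883 × 38665 = 34141 W
n = 1756 rpm
ω = 2π×1756/60 = 183.9 rad/s
τ = P_out/ω = 34141/183.9 = 186 N·m

186 N·m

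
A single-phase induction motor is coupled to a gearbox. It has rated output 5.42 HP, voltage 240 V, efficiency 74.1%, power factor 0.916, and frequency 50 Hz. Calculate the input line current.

P_out = 5.42 × 746 = 4043 W
P_in = P_out / η = 4043 / 0.741 = 5456 W
I = P_in / (V·cosφ) = 5456 / (240 × 0.916) = 24.8 A

24.8 A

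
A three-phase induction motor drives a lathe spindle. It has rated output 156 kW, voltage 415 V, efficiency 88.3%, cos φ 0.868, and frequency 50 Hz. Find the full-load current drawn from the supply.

P_out = 156 kW = 156000 W
P_in = P_out / η = 156000 / 0.883 = 176670 W
I_L = P_in / (√3·V_L·cosφ) = 176670 / (1.732 × 415 × 0.868) = 283 A

283 A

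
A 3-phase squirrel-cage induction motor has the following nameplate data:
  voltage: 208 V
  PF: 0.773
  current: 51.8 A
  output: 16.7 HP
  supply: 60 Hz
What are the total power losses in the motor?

1.97 kW

P_in = √3·V·I·cosφ = 1.732×208×51.8×0.773 = 14425 W
P_out = 16.7×746 = 12458 W
Losses = P_in − P_out = 14425 − 12458 = 1967 W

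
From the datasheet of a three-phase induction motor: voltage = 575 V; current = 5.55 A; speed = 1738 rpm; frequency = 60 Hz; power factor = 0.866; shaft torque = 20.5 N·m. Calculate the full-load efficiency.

77.9 %

ω = 2π × 1738/60 = 182 rad/s; P_out = τω = 20.5 × 182 = 3731 W
P_in = √3·V_L·I_L·cosφ = 1.732 × 575 × 5.55 × 0.866 = 4787 W
η = P_out / P_in = 3731 / 4787 = 0.779 = 77.9%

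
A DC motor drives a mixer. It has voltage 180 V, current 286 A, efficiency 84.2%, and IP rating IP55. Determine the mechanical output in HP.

P_in = V·I = 180 × 286 = 51480 W
P_out = η·P_in = 0.842 × 51480 = 43346 W
= 43346/746 = 58.1 HP

58.1 HP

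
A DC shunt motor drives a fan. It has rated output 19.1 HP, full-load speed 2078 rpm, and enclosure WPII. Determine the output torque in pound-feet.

P_out = 19.1 × 746 = 14249 W
ω = 2π × 2078/60 = 217.6 rad/s
τ = P_out/ω = 14249/217.6 = 65.48 N·m
In lb·ft: 65.48/1.356 = 48.3 lb·ft

48.3 lb·ft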